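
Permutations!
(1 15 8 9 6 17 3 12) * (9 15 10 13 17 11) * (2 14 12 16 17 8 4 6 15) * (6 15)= (1 10 13 8 2 14 12)(3 16 17)(4 15)(6 11 9)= [0, 10, 14, 16, 15, 5, 11, 7, 2, 6, 13, 9, 1, 8, 12, 4, 17, 3]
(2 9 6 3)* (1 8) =[0, 8, 9, 2, 4, 5, 3, 7, 1, 6] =(1 8)(2 9 6 3)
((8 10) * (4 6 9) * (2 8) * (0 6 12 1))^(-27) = (0 4)(1 9)(6 12)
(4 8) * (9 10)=(4 8)(9 10)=[0, 1, 2, 3, 8, 5, 6, 7, 4, 10, 9]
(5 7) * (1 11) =[0, 11, 2, 3, 4, 7, 6, 5, 8, 9, 10, 1] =(1 11)(5 7)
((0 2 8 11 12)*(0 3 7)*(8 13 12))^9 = (0 12)(2 3)(7 13)(8 11)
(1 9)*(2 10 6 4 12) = [0, 9, 10, 3, 12, 5, 4, 7, 8, 1, 6, 11, 2] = (1 9)(2 10 6 4 12)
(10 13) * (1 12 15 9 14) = (1 12 15 9 14)(10 13) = [0, 12, 2, 3, 4, 5, 6, 7, 8, 14, 13, 11, 15, 10, 1, 9]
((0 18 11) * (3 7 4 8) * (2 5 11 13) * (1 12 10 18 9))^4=(0 10 5 1 13)(2 9 18 11 12)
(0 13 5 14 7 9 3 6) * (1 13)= (0 1 13 5 14 7 9 3 6)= [1, 13, 2, 6, 4, 14, 0, 9, 8, 3, 10, 11, 12, 5, 7]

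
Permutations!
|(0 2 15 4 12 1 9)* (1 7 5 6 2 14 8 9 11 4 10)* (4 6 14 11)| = 14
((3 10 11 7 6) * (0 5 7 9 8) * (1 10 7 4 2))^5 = (0 10 5 11 4 9 2 8 1)(3 6 7)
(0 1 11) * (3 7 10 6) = (0 1 11)(3 7 10 6) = [1, 11, 2, 7, 4, 5, 3, 10, 8, 9, 6, 0]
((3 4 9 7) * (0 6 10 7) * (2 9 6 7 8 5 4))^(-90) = (10)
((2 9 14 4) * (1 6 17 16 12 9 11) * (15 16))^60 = ((1 6 17 15 16 12 9 14 4 2 11))^60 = (1 12 11 16 2 15 4 17 14 6 9)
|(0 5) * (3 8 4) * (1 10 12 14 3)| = 14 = |(0 5)(1 10 12 14 3 8 4)|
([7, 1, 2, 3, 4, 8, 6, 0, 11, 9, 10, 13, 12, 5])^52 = [0, 1, 2, 3, 4, 5, 6, 7, 8, 9, 10, 11, 12, 13]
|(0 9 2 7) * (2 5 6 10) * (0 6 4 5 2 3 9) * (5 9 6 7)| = |(2 5 4 9)(3 6 10)| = 12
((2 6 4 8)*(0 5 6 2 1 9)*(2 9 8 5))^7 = ((0 2 9)(1 8)(4 5 6))^7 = (0 2 9)(1 8)(4 5 6)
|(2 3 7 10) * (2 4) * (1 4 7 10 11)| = 7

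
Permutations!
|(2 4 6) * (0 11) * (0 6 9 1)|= |(0 11 6 2 4 9 1)|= 7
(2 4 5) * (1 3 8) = (1 3 8)(2 4 5) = [0, 3, 4, 8, 5, 2, 6, 7, 1]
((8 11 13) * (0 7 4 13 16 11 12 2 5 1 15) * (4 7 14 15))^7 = (0 14 15)(11 16)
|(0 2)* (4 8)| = 2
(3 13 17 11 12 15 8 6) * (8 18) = (3 13 17 11 12 15 18 8 6) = [0, 1, 2, 13, 4, 5, 3, 7, 6, 9, 10, 12, 15, 17, 14, 18, 16, 11, 8]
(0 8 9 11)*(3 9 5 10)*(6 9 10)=(0 8 5 6 9 11)(3 10)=[8, 1, 2, 10, 4, 6, 9, 7, 5, 11, 3, 0]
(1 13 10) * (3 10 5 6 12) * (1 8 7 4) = [0, 13, 2, 10, 1, 6, 12, 4, 7, 9, 8, 11, 3, 5] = (1 13 5 6 12 3 10 8 7 4)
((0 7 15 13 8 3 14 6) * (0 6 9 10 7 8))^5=(0 10 8 7 3 15 14 13 9)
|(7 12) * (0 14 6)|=6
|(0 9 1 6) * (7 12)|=4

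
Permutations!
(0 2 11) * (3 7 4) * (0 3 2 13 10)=(0 13 10)(2 11 3 7 4)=[13, 1, 11, 7, 2, 5, 6, 4, 8, 9, 0, 3, 12, 10]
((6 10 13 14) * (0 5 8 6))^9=(0 8 10 14 5 6 13)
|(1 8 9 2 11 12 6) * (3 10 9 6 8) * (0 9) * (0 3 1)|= |(0 9 2 11 12 8 6)(3 10)|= 14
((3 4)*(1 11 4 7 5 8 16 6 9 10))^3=((1 11 4 3 7 5 8 16 6 9 10))^3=(1 3 8 9 11 7 16 10 4 5 6)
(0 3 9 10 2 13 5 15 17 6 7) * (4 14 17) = (0 3 9 10 2 13 5 15 4 14 17 6 7) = [3, 1, 13, 9, 14, 15, 7, 0, 8, 10, 2, 11, 12, 5, 17, 4, 16, 6]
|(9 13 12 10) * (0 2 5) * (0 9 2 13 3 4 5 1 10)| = 12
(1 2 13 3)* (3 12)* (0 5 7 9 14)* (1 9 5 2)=(0 2 13 12 3 9 14)(5 7)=[2, 1, 13, 9, 4, 7, 6, 5, 8, 14, 10, 11, 3, 12, 0]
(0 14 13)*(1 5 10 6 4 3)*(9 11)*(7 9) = (0 14 13)(1 5 10 6 4 3)(7 9 11) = [14, 5, 2, 1, 3, 10, 4, 9, 8, 11, 6, 7, 12, 0, 13]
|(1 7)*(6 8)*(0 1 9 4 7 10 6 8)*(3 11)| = |(0 1 10 6)(3 11)(4 7 9)| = 12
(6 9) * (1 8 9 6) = (1 8 9) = [0, 8, 2, 3, 4, 5, 6, 7, 9, 1]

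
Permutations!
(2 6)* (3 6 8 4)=(2 8 4 3 6)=[0, 1, 8, 6, 3, 5, 2, 7, 4]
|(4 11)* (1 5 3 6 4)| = 6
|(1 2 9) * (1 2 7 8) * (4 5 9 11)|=|(1 7 8)(2 11 4 5 9)|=15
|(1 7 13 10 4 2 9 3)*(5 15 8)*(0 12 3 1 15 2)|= |(0 12 3 15 8 5 2 9 1 7 13 10 4)|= 13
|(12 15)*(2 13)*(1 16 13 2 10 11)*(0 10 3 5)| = 8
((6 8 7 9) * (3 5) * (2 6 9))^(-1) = (9)(2 7 8 6)(3 5)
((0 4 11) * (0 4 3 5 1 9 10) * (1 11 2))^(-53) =(0 3 5 11 4 2 1 9 10)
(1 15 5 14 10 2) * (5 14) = (1 15 14 10 2) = [0, 15, 1, 3, 4, 5, 6, 7, 8, 9, 2, 11, 12, 13, 10, 14]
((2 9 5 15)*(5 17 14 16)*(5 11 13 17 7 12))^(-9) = ((2 9 7 12 5 15)(11 13 17 14 16))^(-9) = (2 12)(5 9)(7 15)(11 13 17 14 16)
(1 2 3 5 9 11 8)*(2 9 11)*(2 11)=(1 9 11 8)(2 3 5)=[0, 9, 3, 5, 4, 2, 6, 7, 1, 11, 10, 8]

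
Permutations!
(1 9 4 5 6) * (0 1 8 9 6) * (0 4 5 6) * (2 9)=[1, 0, 9, 3, 6, 4, 8, 7, 2, 5]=(0 1)(2 9 5 4 6 8)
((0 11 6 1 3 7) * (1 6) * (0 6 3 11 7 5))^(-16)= (11)(0 5 3 6 7)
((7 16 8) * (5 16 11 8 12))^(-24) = (16)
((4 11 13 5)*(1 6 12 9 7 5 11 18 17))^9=((1 6 12 9 7 5 4 18 17)(11 13))^9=(18)(11 13)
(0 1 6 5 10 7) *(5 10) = (0 1 6 10 7) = [1, 6, 2, 3, 4, 5, 10, 0, 8, 9, 7]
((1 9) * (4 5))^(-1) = ((1 9)(4 5))^(-1) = (1 9)(4 5)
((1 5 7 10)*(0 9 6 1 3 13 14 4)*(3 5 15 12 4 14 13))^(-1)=(0 4 12 15 1 6 9)(5 10 7)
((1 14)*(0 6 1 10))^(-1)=((0 6 1 14 10))^(-1)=(0 10 14 1 6)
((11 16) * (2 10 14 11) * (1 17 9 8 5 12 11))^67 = ((1 17 9 8 5 12 11 16 2 10 14))^67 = (1 17 9 8 5 12 11 16 2 10 14)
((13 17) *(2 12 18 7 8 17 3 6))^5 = (2 17 12 13 18 3 7 6 8)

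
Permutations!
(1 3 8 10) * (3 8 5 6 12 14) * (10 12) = [0, 8, 2, 5, 4, 6, 10, 7, 12, 9, 1, 11, 14, 13, 3] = (1 8 12 14 3 5 6 10)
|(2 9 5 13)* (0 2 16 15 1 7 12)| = |(0 2 9 5 13 16 15 1 7 12)| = 10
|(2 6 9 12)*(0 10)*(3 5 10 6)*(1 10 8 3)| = 21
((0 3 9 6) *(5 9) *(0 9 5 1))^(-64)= ((0 3 1)(6 9))^(-64)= (9)(0 1 3)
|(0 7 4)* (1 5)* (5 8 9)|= |(0 7 4)(1 8 9 5)|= 12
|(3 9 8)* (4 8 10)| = |(3 9 10 4 8)| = 5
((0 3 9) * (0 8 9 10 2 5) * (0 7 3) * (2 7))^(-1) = ((2 5)(3 10 7)(8 9))^(-1) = (2 5)(3 7 10)(8 9)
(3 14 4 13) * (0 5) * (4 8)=(0 5)(3 14 8 4 13)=[5, 1, 2, 14, 13, 0, 6, 7, 4, 9, 10, 11, 12, 3, 8]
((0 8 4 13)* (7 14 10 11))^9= (0 8 4 13)(7 14 10 11)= ((0 8 4 13)(7 14 10 11))^9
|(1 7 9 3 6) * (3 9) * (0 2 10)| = 12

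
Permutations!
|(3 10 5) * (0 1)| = |(0 1)(3 10 5)| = 6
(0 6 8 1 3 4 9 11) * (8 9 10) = [6, 3, 2, 4, 10, 5, 9, 7, 1, 11, 8, 0] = (0 6 9 11)(1 3 4 10 8)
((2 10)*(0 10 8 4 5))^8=((0 10 2 8 4 5))^8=(0 2 4)(5 10 8)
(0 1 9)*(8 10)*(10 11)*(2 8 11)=(0 1 9)(2 8)(10 11)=[1, 9, 8, 3, 4, 5, 6, 7, 2, 0, 11, 10]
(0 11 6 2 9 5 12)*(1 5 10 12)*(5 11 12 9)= (0 12)(1 11 6 2 5)(9 10)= [12, 11, 5, 3, 4, 1, 2, 7, 8, 10, 9, 6, 0]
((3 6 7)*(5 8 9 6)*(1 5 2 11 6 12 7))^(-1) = (1 6 11 2 3 7 12 9 8 5) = ((1 5 8 9 12 7 3 2 11 6))^(-1)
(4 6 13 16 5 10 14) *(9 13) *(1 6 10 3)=(1 6 9 13 16 5 3)(4 10 14)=[0, 6, 2, 1, 10, 3, 9, 7, 8, 13, 14, 11, 12, 16, 4, 15, 5]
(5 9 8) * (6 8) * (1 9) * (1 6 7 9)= [0, 1, 2, 3, 4, 6, 8, 9, 5, 7]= (5 6 8)(7 9)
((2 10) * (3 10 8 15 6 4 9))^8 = (15)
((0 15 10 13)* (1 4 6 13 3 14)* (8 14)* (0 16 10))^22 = (1 16 14 13 8 6 3 4 10)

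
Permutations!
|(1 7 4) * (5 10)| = |(1 7 4)(5 10)| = 6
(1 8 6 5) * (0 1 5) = (0 1 8 6) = [1, 8, 2, 3, 4, 5, 0, 7, 6]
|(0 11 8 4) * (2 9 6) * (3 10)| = 12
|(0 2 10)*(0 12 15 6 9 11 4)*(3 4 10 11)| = 10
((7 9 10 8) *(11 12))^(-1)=(7 8 10 9)(11 12)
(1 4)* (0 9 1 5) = (0 9 1 4 5) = [9, 4, 2, 3, 5, 0, 6, 7, 8, 1]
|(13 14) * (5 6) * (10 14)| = 6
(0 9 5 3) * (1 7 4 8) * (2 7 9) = [2, 9, 7, 0, 8, 3, 6, 4, 1, 5] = (0 2 7 4 8 1 9 5 3)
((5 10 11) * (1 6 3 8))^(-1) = ((1 6 3 8)(5 10 11))^(-1) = (1 8 3 6)(5 11 10)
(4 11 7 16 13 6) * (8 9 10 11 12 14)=(4 12 14 8 9 10 11 7 16 13 6)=[0, 1, 2, 3, 12, 5, 4, 16, 9, 10, 11, 7, 14, 6, 8, 15, 13]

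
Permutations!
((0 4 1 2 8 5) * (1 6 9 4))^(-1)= ((0 1 2 8 5)(4 6 9))^(-1)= (0 5 8 2 1)(4 9 6)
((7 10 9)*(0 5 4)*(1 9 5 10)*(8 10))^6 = ((0 8 10 5 4)(1 9 7))^6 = (0 8 10 5 4)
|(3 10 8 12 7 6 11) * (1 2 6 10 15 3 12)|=8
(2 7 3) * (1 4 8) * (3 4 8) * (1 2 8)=(2 7 4 3 8)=[0, 1, 7, 8, 3, 5, 6, 4, 2]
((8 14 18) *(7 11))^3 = (18)(7 11)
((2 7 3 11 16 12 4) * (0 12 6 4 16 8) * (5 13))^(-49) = (0 12 16 6 4 2 7 3 11 8)(5 13)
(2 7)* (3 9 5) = (2 7)(3 9 5) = [0, 1, 7, 9, 4, 3, 6, 2, 8, 5]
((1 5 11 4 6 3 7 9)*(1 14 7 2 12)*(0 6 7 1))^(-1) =(0 12 2 3 6)(1 14 9 7 4 11 5)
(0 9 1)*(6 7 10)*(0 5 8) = (0 9 1 5 8)(6 7 10) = [9, 5, 2, 3, 4, 8, 7, 10, 0, 1, 6]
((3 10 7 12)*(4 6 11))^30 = ((3 10 7 12)(4 6 11))^30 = (3 7)(10 12)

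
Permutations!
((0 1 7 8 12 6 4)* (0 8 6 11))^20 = (0 4)(1 8)(6 11)(7 12)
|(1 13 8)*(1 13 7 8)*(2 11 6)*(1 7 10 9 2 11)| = 12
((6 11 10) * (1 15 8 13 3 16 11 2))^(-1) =((1 15 8 13 3 16 11 10 6 2))^(-1) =(1 2 6 10 11 16 3 13 8 15)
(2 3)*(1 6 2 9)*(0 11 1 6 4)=[11, 4, 3, 9, 0, 5, 2, 7, 8, 6, 10, 1]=(0 11 1 4)(2 3 9 6)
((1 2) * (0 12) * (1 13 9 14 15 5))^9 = ((0 12)(1 2 13 9 14 15 5))^9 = (0 12)(1 13 14 5 2 9 15)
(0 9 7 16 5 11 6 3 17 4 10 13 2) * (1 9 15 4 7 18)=(0 15 4 10 13 2)(1 9 18)(3 17 7 16 5 11 6)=[15, 9, 0, 17, 10, 11, 3, 16, 8, 18, 13, 6, 12, 2, 14, 4, 5, 7, 1]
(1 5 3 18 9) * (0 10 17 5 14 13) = (0 10 17 5 3 18 9 1 14 13) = [10, 14, 2, 18, 4, 3, 6, 7, 8, 1, 17, 11, 12, 0, 13, 15, 16, 5, 9]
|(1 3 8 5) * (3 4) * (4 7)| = 6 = |(1 7 4 3 8 5)|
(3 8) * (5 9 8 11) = [0, 1, 2, 11, 4, 9, 6, 7, 3, 8, 10, 5] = (3 11 5 9 8)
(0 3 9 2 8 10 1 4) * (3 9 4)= (0 9 2 8 10 1 3 4)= [9, 3, 8, 4, 0, 5, 6, 7, 10, 2, 1]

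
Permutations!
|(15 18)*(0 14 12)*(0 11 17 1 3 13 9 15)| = |(0 14 12 11 17 1 3 13 9 15 18)| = 11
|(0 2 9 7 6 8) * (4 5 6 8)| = 15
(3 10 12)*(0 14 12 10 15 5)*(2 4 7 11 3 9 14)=(0 2 4 7 11 3 15 5)(9 14 12)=[2, 1, 4, 15, 7, 0, 6, 11, 8, 14, 10, 3, 9, 13, 12, 5]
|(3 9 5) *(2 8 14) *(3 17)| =|(2 8 14)(3 9 5 17)| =12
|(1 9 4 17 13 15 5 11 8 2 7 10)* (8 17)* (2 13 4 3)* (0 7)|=|(0 7 10 1 9 3 2)(4 8 13 15 5 11 17)|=7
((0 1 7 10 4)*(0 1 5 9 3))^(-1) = (0 3 9 5)(1 4 10 7)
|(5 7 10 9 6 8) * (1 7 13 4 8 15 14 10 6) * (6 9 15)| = 12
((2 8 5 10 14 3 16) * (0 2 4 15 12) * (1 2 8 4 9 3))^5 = ((0 8 5 10 14 1 2 4 15 12)(3 16 9))^5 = (0 1)(2 8)(3 9 16)(4 5)(10 15)(12 14)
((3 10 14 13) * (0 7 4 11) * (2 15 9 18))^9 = (0 7 4 11)(2 15 9 18)(3 10 14 13)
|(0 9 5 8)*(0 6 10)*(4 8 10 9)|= |(0 4 8 6 9 5 10)|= 7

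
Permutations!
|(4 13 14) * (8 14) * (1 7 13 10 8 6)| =|(1 7 13 6)(4 10 8 14)| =4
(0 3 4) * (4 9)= (0 3 9 4)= [3, 1, 2, 9, 0, 5, 6, 7, 8, 4]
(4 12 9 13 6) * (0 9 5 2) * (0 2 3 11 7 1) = (0 9 13 6 4 12 5 3 11 7 1) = [9, 0, 2, 11, 12, 3, 4, 1, 8, 13, 10, 7, 5, 6]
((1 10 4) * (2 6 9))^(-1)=((1 10 4)(2 6 9))^(-1)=(1 4 10)(2 9 6)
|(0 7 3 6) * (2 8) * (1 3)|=10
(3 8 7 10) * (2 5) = (2 5)(3 8 7 10) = [0, 1, 5, 8, 4, 2, 6, 10, 7, 9, 3]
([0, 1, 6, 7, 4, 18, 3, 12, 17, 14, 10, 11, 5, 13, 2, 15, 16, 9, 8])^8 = (2 17 5 3 14 8 12 6 9 18 7)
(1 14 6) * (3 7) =(1 14 6)(3 7) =[0, 14, 2, 7, 4, 5, 1, 3, 8, 9, 10, 11, 12, 13, 6]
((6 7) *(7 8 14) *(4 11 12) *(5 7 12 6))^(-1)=(4 12 14 8 6 11)(5 7)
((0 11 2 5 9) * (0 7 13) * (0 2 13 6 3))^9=((0 11 13 2 5 9 7 6 3))^9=(13)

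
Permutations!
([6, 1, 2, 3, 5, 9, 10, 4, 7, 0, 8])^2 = (0 10 7 5)(4 9 6 8)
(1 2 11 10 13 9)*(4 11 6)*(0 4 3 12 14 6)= (0 4 11 10 13 9 1 2)(3 12 14 6)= [4, 2, 0, 12, 11, 5, 3, 7, 8, 1, 13, 10, 14, 9, 6]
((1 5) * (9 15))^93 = (1 5)(9 15)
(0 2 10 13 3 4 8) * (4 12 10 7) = (0 2 7 4 8)(3 12 10 13) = [2, 1, 7, 12, 8, 5, 6, 4, 0, 9, 13, 11, 10, 3]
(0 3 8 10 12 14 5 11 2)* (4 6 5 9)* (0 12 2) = (0 3 8 10 2 12 14 9 4 6 5 11) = [3, 1, 12, 8, 6, 11, 5, 7, 10, 4, 2, 0, 14, 13, 9]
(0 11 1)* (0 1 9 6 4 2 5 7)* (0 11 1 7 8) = (0 1 7 11 9 6 4 2 5 8) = [1, 7, 5, 3, 2, 8, 4, 11, 0, 6, 10, 9]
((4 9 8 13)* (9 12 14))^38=((4 12 14 9 8 13))^38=(4 14 8)(9 13 12)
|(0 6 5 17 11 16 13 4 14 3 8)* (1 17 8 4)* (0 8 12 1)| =|(0 6 5 12 1 17 11 16 13)(3 4 14)| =9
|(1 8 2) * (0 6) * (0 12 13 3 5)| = 6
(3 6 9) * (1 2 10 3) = (1 2 10 3 6 9) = [0, 2, 10, 6, 4, 5, 9, 7, 8, 1, 3]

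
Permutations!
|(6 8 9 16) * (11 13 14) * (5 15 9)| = |(5 15 9 16 6 8)(11 13 14)| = 6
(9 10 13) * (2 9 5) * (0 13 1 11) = (0 13 5 2 9 10 1 11) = [13, 11, 9, 3, 4, 2, 6, 7, 8, 10, 1, 0, 12, 5]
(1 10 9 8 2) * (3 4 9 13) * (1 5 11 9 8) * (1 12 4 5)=(1 10 13 3 5 11 9 12 4 8 2)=[0, 10, 1, 5, 8, 11, 6, 7, 2, 12, 13, 9, 4, 3]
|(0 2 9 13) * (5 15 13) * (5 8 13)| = 10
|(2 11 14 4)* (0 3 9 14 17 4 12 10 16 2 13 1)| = |(0 3 9 14 12 10 16 2 11 17 4 13 1)| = 13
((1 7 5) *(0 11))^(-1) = (0 11)(1 5 7)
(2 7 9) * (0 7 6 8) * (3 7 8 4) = (0 8)(2 6 4 3 7 9) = [8, 1, 6, 7, 3, 5, 4, 9, 0, 2]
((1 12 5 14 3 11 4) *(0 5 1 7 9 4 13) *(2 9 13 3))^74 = (0 14 9 7)(2 4 13 5)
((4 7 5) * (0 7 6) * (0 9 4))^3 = ((0 7 5)(4 6 9))^3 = (9)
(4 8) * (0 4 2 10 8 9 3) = (0 4 9 3)(2 10 8) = [4, 1, 10, 0, 9, 5, 6, 7, 2, 3, 8]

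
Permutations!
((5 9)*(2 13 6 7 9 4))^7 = ((2 13 6 7 9 5 4))^7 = (13)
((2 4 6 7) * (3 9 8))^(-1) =(2 7 6 4)(3 8 9)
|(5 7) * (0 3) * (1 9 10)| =6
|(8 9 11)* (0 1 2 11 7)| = |(0 1 2 11 8 9 7)| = 7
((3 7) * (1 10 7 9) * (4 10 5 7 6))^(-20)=(4 10 6)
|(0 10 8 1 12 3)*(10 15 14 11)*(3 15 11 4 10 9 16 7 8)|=13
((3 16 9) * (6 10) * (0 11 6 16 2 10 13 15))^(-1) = ((0 11 6 13 15)(2 10 16 9 3))^(-1) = (0 15 13 6 11)(2 3 9 16 10)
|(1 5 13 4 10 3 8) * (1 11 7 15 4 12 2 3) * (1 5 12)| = |(1 12 2 3 8 11 7 15 4 10 5 13)| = 12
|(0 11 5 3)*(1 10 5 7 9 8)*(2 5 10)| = |(0 11 7 9 8 1 2 5 3)| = 9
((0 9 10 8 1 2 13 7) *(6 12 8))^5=((0 9 10 6 12 8 1 2 13 7))^5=(0 8)(1 9)(2 10)(6 13)(7 12)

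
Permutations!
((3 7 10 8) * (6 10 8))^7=((3 7 8)(6 10))^7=(3 7 8)(6 10)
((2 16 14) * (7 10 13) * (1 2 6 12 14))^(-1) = ((1 2 16)(6 12 14)(7 10 13))^(-1) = (1 16 2)(6 14 12)(7 13 10)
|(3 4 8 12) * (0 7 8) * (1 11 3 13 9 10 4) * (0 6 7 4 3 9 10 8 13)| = |(0 4 6 7 13 10 3 1 11 9 8 12)| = 12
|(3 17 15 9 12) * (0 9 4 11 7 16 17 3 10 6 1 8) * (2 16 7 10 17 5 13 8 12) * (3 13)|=|(0 9 2 16 5 3 13 8)(1 12 17 15 4 11 10 6)|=8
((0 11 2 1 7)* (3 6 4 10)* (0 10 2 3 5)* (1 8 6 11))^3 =(0 10 1 5 7)(2 4 6 8)(3 11)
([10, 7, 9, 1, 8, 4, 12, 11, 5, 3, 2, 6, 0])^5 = [1, 0, 11, 12, 5, 8, 9, 10, 4, 6, 7, 2, 3]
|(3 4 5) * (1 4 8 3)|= |(1 4 5)(3 8)|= 6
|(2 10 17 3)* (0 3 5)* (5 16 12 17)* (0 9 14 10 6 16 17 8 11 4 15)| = 20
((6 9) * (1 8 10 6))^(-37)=(1 6 8 9 10)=((1 8 10 6 9))^(-37)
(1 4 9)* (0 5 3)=[5, 4, 2, 0, 9, 3, 6, 7, 8, 1]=(0 5 3)(1 4 9)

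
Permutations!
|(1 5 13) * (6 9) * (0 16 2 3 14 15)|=6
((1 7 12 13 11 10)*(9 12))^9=(1 9 13 10 7 12 11)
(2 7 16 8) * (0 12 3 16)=[12, 1, 7, 16, 4, 5, 6, 0, 2, 9, 10, 11, 3, 13, 14, 15, 8]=(0 12 3 16 8 2 7)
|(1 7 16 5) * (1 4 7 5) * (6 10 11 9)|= 20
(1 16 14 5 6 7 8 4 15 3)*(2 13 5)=(1 16 14 2 13 5 6 7 8 4 15 3)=[0, 16, 13, 1, 15, 6, 7, 8, 4, 9, 10, 11, 12, 5, 2, 3, 14]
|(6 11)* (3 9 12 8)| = |(3 9 12 8)(6 11)| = 4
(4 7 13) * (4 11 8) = (4 7 13 11 8) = [0, 1, 2, 3, 7, 5, 6, 13, 4, 9, 10, 8, 12, 11]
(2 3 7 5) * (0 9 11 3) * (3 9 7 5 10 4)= (0 7 10 4 3 5 2)(9 11)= [7, 1, 0, 5, 3, 2, 6, 10, 8, 11, 4, 9]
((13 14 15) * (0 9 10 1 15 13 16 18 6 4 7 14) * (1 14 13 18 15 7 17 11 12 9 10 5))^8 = (0 12 14 5 6 7 17)(1 4 13 11 10 9 18)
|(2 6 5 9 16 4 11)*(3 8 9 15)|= |(2 6 5 15 3 8 9 16 4 11)|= 10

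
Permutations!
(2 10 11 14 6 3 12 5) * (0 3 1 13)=(0 3 12 5 2 10 11 14 6 1 13)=[3, 13, 10, 12, 4, 2, 1, 7, 8, 9, 11, 14, 5, 0, 6]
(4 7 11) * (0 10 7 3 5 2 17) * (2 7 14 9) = (0 10 14 9 2 17)(3 5 7 11 4) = [10, 1, 17, 5, 3, 7, 6, 11, 8, 2, 14, 4, 12, 13, 9, 15, 16, 0]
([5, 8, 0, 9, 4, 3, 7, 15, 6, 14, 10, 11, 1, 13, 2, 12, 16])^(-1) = [2, 12, 14, 5, 4, 0, 8, 6, 1, 3, 10, 11, 15, 13, 9, 7, 16]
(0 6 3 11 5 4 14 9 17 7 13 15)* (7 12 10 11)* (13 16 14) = (0 6 3 7 16 14 9 17 12 10 11 5 4 13 15) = [6, 1, 2, 7, 13, 4, 3, 16, 8, 17, 11, 5, 10, 15, 9, 0, 14, 12]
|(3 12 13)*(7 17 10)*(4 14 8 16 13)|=21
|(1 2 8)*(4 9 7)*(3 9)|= 12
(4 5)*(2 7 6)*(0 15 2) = (0 15 2 7 6)(4 5) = [15, 1, 7, 3, 5, 4, 0, 6, 8, 9, 10, 11, 12, 13, 14, 2]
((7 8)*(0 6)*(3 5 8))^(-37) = ((0 6)(3 5 8 7))^(-37) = (0 6)(3 7 8 5)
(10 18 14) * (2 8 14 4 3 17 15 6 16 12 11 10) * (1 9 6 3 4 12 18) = [0, 9, 8, 17, 4, 5, 16, 7, 14, 6, 1, 10, 11, 13, 2, 3, 18, 15, 12] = (1 9 6 16 18 12 11 10)(2 8 14)(3 17 15)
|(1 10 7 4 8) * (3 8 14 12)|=|(1 10 7 4 14 12 3 8)|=8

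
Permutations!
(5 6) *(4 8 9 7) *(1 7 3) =(1 7 4 8 9 3)(5 6) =[0, 7, 2, 1, 8, 6, 5, 4, 9, 3]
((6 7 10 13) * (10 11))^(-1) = ((6 7 11 10 13))^(-1) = (6 13 10 11 7)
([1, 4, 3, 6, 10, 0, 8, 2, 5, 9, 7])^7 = (0 6 7 1 8 2 4 5 3 10)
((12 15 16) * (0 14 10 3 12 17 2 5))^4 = (0 12 2 10 16)(3 17 14 15 5)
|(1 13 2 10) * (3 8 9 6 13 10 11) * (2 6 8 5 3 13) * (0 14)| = 4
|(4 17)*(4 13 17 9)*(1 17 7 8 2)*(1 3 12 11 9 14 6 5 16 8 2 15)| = |(1 17 13 7 2 3 12 11 9 4 14 6 5 16 8 15)| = 16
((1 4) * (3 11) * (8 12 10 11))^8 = ((1 4)(3 8 12 10 11))^8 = (3 10 8 11 12)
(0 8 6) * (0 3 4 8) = [0, 1, 2, 4, 8, 5, 3, 7, 6] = (3 4 8 6)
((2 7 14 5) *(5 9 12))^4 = ((2 7 14 9 12 5))^4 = (2 12 14)(5 9 7)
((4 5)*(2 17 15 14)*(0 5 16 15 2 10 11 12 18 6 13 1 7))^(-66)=(0 15 12 1 4 10 6)(5 14 18 7 16 11 13)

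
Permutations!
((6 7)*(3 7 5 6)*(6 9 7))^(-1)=((3 6 5 9 7))^(-1)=(3 7 9 5 6)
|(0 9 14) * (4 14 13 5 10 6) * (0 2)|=9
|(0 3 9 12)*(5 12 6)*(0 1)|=|(0 3 9 6 5 12 1)|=7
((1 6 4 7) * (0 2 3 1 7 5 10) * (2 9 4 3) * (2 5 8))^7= (10)(1 6 3)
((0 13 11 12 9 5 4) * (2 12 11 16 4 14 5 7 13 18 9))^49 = ((0 18 9 7 13 16 4)(2 12)(5 14))^49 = (18)(2 12)(5 14)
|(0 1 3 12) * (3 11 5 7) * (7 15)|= 8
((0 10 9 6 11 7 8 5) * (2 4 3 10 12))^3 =(0 4 9 7)(2 10 11 5)(3 6 8 12)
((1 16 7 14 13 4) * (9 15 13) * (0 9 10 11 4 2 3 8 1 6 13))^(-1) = ((0 9 15)(1 16 7 14 10 11 4 6 13 2 3 8))^(-1) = (0 15 9)(1 8 3 2 13 6 4 11 10 14 7 16)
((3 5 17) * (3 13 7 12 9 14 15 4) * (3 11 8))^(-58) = (3 17 7 9 15 11)(4 8 5 13 12 14)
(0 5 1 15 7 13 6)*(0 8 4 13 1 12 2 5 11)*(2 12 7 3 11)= (0 2 5 7 1 15 3 11)(4 13 6 8)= [2, 15, 5, 11, 13, 7, 8, 1, 4, 9, 10, 0, 12, 6, 14, 3]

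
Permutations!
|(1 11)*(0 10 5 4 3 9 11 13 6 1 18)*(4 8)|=|(0 10 5 8 4 3 9 11 18)(1 13 6)|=9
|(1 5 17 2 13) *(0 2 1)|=|(0 2 13)(1 5 17)|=3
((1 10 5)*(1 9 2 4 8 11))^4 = (1 2)(4 10)(5 8)(9 11)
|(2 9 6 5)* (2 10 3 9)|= |(3 9 6 5 10)|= 5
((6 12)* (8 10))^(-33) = (6 12)(8 10)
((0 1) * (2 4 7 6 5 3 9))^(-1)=(0 1)(2 9 3 5 6 7 4)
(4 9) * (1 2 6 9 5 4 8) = (1 2 6 9 8)(4 5) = [0, 2, 6, 3, 5, 4, 9, 7, 1, 8]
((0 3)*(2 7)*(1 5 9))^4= ((0 3)(1 5 9)(2 7))^4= (1 5 9)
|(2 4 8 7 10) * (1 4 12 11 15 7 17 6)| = 30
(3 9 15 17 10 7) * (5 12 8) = [0, 1, 2, 9, 4, 12, 6, 3, 5, 15, 7, 11, 8, 13, 14, 17, 16, 10] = (3 9 15 17 10 7)(5 12 8)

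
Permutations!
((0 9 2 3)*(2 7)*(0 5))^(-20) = ((0 9 7 2 3 5))^(-20) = (0 3 7)(2 9 5)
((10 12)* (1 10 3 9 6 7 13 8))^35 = (1 8 13 7 6 9 3 12 10)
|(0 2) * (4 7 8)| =|(0 2)(4 7 8)| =6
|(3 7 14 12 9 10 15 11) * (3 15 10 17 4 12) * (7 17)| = 14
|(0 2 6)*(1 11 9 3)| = 12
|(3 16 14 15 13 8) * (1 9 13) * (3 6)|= |(1 9 13 8 6 3 16 14 15)|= 9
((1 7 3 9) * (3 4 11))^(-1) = (1 9 3 11 4 7)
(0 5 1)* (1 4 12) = (0 5 4 12 1) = [5, 0, 2, 3, 12, 4, 6, 7, 8, 9, 10, 11, 1]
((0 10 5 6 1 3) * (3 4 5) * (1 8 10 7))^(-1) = (0 3 10 8 6 5 4 1 7)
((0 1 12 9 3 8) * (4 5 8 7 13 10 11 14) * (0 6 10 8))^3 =(0 9 13 10 4 1 3 8 11 5 12 7 6 14)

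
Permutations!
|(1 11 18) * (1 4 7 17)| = |(1 11 18 4 7 17)| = 6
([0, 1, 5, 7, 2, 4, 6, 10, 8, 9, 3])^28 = (2 5 4)(3 7 10)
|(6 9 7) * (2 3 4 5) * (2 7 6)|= 10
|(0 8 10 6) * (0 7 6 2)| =|(0 8 10 2)(6 7)| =4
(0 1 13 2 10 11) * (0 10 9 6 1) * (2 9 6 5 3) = (1 13 9 5 3 2 6)(10 11) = [0, 13, 6, 2, 4, 3, 1, 7, 8, 5, 11, 10, 12, 9]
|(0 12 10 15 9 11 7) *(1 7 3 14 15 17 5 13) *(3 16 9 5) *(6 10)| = |(0 12 6 10 17 3 14 15 5 13 1 7)(9 11 16)| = 12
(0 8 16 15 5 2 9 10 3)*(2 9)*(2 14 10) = (0 8 16 15 5 9 2 14 10 3) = [8, 1, 14, 0, 4, 9, 6, 7, 16, 2, 3, 11, 12, 13, 10, 5, 15]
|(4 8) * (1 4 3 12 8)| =6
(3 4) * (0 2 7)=(0 2 7)(3 4)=[2, 1, 7, 4, 3, 5, 6, 0]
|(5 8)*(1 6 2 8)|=5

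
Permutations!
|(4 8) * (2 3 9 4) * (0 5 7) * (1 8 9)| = |(0 5 7)(1 8 2 3)(4 9)| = 12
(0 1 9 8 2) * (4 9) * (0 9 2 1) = (1 4 2 9 8) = [0, 4, 9, 3, 2, 5, 6, 7, 1, 8]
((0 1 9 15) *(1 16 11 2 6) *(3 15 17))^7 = ((0 16 11 2 6 1 9 17 3 15))^7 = (0 17 6 16 3 1 11 15 9 2)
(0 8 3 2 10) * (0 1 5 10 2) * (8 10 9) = [10, 5, 2, 0, 4, 9, 6, 7, 3, 8, 1] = (0 10 1 5 9 8 3)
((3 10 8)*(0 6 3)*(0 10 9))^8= ((0 6 3 9)(8 10))^8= (10)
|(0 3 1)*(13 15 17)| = |(0 3 1)(13 15 17)| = 3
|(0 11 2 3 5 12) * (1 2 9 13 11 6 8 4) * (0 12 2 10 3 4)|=6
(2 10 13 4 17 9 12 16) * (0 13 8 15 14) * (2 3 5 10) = [13, 1, 2, 5, 17, 10, 6, 7, 15, 12, 8, 11, 16, 4, 0, 14, 3, 9] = (0 13 4 17 9 12 16 3 5 10 8 15 14)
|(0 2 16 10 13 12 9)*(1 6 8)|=|(0 2 16 10 13 12 9)(1 6 8)|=21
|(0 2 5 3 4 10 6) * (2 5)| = |(0 5 3 4 10 6)| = 6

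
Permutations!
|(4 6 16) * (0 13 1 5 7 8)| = 6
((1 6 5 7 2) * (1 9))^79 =((1 6 5 7 2 9))^79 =(1 6 5 7 2 9)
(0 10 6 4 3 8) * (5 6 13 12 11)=(0 10 13 12 11 5 6 4 3 8)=[10, 1, 2, 8, 3, 6, 4, 7, 0, 9, 13, 5, 11, 12]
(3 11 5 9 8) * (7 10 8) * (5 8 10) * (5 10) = [0, 1, 2, 11, 4, 9, 6, 10, 3, 7, 5, 8] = (3 11 8)(5 9 7 10)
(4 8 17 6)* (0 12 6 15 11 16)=(0 12 6 4 8 17 15 11 16)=[12, 1, 2, 3, 8, 5, 4, 7, 17, 9, 10, 16, 6, 13, 14, 11, 0, 15]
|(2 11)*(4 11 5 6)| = |(2 5 6 4 11)| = 5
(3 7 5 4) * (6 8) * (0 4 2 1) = (0 4 3 7 5 2 1)(6 8) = [4, 0, 1, 7, 3, 2, 8, 5, 6]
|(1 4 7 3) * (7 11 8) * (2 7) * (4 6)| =8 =|(1 6 4 11 8 2 7 3)|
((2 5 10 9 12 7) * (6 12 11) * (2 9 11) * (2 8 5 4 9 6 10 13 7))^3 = ((2 4 9 8 5 13 7 6 12)(10 11))^3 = (2 8 7)(4 5 6)(9 13 12)(10 11)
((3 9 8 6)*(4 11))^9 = (3 9 8 6)(4 11) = ((3 9 8 6)(4 11))^9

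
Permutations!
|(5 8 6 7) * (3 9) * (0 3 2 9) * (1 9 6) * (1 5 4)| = 6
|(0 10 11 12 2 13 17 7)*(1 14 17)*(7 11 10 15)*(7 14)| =|(0 15 14 17 11 12 2 13 1 7)| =10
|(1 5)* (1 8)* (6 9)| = 6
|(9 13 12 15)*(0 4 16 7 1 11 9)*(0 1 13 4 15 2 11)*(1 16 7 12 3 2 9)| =12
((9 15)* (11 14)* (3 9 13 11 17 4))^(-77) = (3 13 17 9 11 4 15 14)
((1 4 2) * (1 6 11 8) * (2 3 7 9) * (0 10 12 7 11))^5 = ((0 10 12 7 9 2 6)(1 4 3 11 8))^5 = (0 2 7 10 6 9 12)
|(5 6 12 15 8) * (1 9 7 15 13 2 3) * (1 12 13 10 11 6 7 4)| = |(1 9 4)(2 3 12 10 11 6 13)(5 7 15 8)| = 84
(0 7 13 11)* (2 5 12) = [7, 1, 5, 3, 4, 12, 6, 13, 8, 9, 10, 0, 2, 11] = (0 7 13 11)(2 5 12)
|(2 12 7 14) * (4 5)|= |(2 12 7 14)(4 5)|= 4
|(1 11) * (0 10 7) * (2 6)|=|(0 10 7)(1 11)(2 6)|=6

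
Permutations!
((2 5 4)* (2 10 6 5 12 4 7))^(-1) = ((2 12 4 10 6 5 7))^(-1) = (2 7 5 6 10 4 12)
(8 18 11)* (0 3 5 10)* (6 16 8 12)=[3, 1, 2, 5, 4, 10, 16, 7, 18, 9, 0, 12, 6, 13, 14, 15, 8, 17, 11]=(0 3 5 10)(6 16 8 18 11 12)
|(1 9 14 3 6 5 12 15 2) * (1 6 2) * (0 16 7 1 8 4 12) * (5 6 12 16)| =22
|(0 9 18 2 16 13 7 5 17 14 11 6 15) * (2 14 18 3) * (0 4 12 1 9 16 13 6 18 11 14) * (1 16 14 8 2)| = 30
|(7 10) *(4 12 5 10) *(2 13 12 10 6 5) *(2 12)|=|(2 13)(4 10 7)(5 6)|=6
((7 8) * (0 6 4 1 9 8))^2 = ((0 6 4 1 9 8 7))^2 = (0 4 9 7 6 1 8)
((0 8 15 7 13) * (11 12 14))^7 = (0 15 13 8 7)(11 12 14)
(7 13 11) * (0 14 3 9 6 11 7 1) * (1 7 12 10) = (0 14 3 9 6 11 7 13 12 10 1) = [14, 0, 2, 9, 4, 5, 11, 13, 8, 6, 1, 7, 10, 12, 3]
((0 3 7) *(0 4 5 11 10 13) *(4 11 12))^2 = (0 7 10)(3 11 13)(4 12 5)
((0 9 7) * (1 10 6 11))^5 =((0 9 7)(1 10 6 11))^5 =(0 7 9)(1 10 6 11)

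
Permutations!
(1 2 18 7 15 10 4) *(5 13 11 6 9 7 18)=(18)(1 2 5 13 11 6 9 7 15 10 4)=[0, 2, 5, 3, 1, 13, 9, 15, 8, 7, 4, 6, 12, 11, 14, 10, 16, 17, 18]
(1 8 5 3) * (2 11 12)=(1 8 5 3)(2 11 12)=[0, 8, 11, 1, 4, 3, 6, 7, 5, 9, 10, 12, 2]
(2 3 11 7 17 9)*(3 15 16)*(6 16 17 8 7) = (2 15 17 9)(3 11 6 16)(7 8) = [0, 1, 15, 11, 4, 5, 16, 8, 7, 2, 10, 6, 12, 13, 14, 17, 3, 9]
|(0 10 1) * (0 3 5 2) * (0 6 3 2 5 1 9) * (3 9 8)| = |(0 10 8 3 1 2 6 9)| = 8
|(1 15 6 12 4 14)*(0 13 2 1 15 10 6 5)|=|(0 13 2 1 10 6 12 4 14 15 5)|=11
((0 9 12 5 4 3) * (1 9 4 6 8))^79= (0 4 3)(1 9 12 5 6 8)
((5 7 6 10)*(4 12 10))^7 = ((4 12 10 5 7 6))^7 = (4 12 10 5 7 6)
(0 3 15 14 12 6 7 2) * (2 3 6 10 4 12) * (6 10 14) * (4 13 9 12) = [10, 1, 0, 15, 4, 5, 7, 3, 8, 12, 13, 11, 14, 9, 2, 6] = (0 10 13 9 12 14 2)(3 15 6 7)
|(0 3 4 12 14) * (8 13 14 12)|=|(0 3 4 8 13 14)|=6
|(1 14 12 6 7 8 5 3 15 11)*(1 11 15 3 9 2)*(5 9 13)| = 8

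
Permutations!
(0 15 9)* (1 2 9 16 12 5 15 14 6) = (0 14 6 1 2 9)(5 15 16 12) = [14, 2, 9, 3, 4, 15, 1, 7, 8, 0, 10, 11, 5, 13, 6, 16, 12]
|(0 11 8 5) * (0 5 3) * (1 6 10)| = |(0 11 8 3)(1 6 10)| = 12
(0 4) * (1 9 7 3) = [4, 9, 2, 1, 0, 5, 6, 3, 8, 7] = (0 4)(1 9 7 3)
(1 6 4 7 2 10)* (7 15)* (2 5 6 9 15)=(1 9 15 7 5 6 4 2 10)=[0, 9, 10, 3, 2, 6, 4, 5, 8, 15, 1, 11, 12, 13, 14, 7]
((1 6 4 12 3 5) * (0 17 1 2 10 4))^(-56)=(17)(2 3 4)(5 12 10)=((0 17 1 6)(2 10 4 12 3 5))^(-56)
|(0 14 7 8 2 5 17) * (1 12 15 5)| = |(0 14 7 8 2 1 12 15 5 17)| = 10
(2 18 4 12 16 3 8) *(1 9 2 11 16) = (1 9 2 18 4 12)(3 8 11 16) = [0, 9, 18, 8, 12, 5, 6, 7, 11, 2, 10, 16, 1, 13, 14, 15, 3, 17, 4]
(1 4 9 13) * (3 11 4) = [0, 3, 2, 11, 9, 5, 6, 7, 8, 13, 10, 4, 12, 1] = (1 3 11 4 9 13)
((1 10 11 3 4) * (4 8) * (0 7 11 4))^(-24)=((0 7 11 3 8)(1 10 4))^(-24)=(0 7 11 3 8)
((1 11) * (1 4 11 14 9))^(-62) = (1 14 9)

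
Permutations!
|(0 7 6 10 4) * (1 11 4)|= |(0 7 6 10 1 11 4)|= 7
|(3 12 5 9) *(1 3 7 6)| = 7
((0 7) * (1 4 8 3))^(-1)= ((0 7)(1 4 8 3))^(-1)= (0 7)(1 3 8 4)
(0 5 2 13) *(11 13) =[5, 1, 11, 3, 4, 2, 6, 7, 8, 9, 10, 13, 12, 0] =(0 5 2 11 13)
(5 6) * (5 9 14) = [0, 1, 2, 3, 4, 6, 9, 7, 8, 14, 10, 11, 12, 13, 5] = (5 6 9 14)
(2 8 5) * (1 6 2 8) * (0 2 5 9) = (0 2 1 6 5 8 9) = [2, 6, 1, 3, 4, 8, 5, 7, 9, 0]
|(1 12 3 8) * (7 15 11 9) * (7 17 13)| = 12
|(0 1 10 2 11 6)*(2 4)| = 7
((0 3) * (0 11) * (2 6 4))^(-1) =(0 11 3)(2 4 6)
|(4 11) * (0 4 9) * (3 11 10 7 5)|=|(0 4 10 7 5 3 11 9)|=8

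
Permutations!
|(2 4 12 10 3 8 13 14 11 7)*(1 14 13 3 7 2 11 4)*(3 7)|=|(1 14 4 12 10 3 8 7 11 2)|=10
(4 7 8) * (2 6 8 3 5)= (2 6 8 4 7 3 5)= [0, 1, 6, 5, 7, 2, 8, 3, 4]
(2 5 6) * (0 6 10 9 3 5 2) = (0 6)(3 5 10 9) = [6, 1, 2, 5, 4, 10, 0, 7, 8, 3, 9]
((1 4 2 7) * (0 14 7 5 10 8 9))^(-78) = ((0 14 7 1 4 2 5 10 8 9))^(-78) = (0 7 4 5 8)(1 2 10 9 14)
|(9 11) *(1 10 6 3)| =4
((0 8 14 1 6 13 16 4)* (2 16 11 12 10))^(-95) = (0 8 14 1 6 13 11 12 10 2 16 4)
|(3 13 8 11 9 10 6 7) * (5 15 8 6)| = 12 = |(3 13 6 7)(5 15 8 11 9 10)|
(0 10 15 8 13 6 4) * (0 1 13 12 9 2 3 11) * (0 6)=(0 10 15 8 12 9 2 3 11 6 4 1 13)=[10, 13, 3, 11, 1, 5, 4, 7, 12, 2, 15, 6, 9, 0, 14, 8]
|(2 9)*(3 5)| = |(2 9)(3 5)| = 2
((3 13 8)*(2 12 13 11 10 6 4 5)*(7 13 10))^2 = ((2 12 10 6 4 5)(3 11 7 13 8))^2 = (2 10 4)(3 7 8 11 13)(5 12 6)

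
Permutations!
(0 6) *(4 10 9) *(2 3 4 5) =[6, 1, 3, 4, 10, 2, 0, 7, 8, 5, 9] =(0 6)(2 3 4 10 9 5)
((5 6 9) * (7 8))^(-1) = (5 9 6)(7 8)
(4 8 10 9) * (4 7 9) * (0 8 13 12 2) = (0 8 10 4 13 12 2)(7 9) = [8, 1, 0, 3, 13, 5, 6, 9, 10, 7, 4, 11, 2, 12]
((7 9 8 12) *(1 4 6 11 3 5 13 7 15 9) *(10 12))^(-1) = (1 7 13 5 3 11 6 4)(8 9 15 12 10)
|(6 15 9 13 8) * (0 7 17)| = |(0 7 17)(6 15 9 13 8)| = 15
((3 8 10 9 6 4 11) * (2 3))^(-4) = ((2 3 8 10 9 6 4 11))^(-4) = (2 9)(3 6)(4 8)(10 11)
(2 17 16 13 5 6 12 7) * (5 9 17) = (2 5 6 12 7)(9 17 16 13) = [0, 1, 5, 3, 4, 6, 12, 2, 8, 17, 10, 11, 7, 9, 14, 15, 13, 16]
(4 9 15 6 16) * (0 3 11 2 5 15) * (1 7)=(0 3 11 2 5 15 6 16 4 9)(1 7)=[3, 7, 5, 11, 9, 15, 16, 1, 8, 0, 10, 2, 12, 13, 14, 6, 4]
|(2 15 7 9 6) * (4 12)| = 10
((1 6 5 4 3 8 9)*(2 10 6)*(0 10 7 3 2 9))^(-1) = ((0 10 6 5 4 2 7 3 8)(1 9))^(-1) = (0 8 3 7 2 4 5 6 10)(1 9)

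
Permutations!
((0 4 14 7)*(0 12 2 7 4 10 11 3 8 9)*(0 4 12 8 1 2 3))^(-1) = (0 11 10)(1 3 12 14 4 9 8 7 2)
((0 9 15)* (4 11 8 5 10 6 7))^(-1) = (0 15 9)(4 7 6 10 5 8 11)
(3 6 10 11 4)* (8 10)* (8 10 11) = (3 6 10 8 11 4) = [0, 1, 2, 6, 3, 5, 10, 7, 11, 9, 8, 4]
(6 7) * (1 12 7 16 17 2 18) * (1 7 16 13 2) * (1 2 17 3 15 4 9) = [0, 12, 18, 15, 9, 5, 13, 6, 8, 1, 10, 11, 16, 17, 14, 4, 3, 2, 7] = (1 12 16 3 15 4 9)(2 18 7 6 13 17)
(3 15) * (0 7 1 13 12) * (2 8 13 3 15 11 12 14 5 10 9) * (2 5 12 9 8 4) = [7, 3, 4, 11, 2, 10, 6, 1, 13, 5, 8, 9, 0, 14, 12, 15] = (15)(0 7 1 3 11 9 5 10 8 13 14 12)(2 4)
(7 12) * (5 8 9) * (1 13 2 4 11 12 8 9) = (1 13 2 4 11 12 7 8)(5 9) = [0, 13, 4, 3, 11, 9, 6, 8, 1, 5, 10, 12, 7, 2]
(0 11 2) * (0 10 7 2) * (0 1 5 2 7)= (0 11 1 5 2 10)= [11, 5, 10, 3, 4, 2, 6, 7, 8, 9, 0, 1]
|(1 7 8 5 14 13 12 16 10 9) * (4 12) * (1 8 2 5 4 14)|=12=|(1 7 2 5)(4 12 16 10 9 8)(13 14)|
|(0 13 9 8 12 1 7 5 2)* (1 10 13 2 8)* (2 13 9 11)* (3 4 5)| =|(0 13 11 2)(1 7 3 4 5 8 12 10 9)| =36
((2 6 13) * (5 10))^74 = ((2 6 13)(5 10))^74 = (2 13 6)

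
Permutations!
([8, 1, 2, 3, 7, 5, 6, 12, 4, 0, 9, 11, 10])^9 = (0 4 12 9 8 7 10)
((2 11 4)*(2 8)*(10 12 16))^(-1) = (2 8 4 11)(10 16 12)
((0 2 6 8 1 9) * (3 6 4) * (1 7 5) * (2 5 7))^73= (0 5 1 9)(2 6 4 8 3)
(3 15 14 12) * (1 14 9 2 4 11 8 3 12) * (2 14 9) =[0, 9, 4, 15, 11, 5, 6, 7, 3, 14, 10, 8, 12, 13, 1, 2] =(1 9 14)(2 4 11 8 3 15)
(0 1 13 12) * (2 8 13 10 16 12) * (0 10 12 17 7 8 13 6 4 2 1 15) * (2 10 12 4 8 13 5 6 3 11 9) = (0 15)(1 4 10 16 17 7 13)(2 5 6 8 3 11 9) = [15, 4, 5, 11, 10, 6, 8, 13, 3, 2, 16, 9, 12, 1, 14, 0, 17, 7]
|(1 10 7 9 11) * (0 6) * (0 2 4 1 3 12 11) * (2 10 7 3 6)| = |(0 2 4 1 7 9)(3 12 11 6 10)| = 30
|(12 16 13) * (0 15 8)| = |(0 15 8)(12 16 13)| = 3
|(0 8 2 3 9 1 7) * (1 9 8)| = 3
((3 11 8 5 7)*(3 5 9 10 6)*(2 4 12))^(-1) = (2 12 4)(3 6 10 9 8 11)(5 7)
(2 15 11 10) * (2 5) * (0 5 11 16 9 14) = [5, 1, 15, 3, 4, 2, 6, 7, 8, 14, 11, 10, 12, 13, 0, 16, 9] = (0 5 2 15 16 9 14)(10 11)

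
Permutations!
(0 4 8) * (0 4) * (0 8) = [8, 1, 2, 3, 0, 5, 6, 7, 4] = (0 8 4)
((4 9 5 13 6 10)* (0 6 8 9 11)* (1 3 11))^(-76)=(13)(0 6 10 4 1 3 11)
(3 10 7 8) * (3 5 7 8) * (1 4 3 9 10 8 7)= (1 4 3 8 5)(7 9 10)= [0, 4, 2, 8, 3, 1, 6, 9, 5, 10, 7]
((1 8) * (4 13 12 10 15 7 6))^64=(4 13 12 10 15 7 6)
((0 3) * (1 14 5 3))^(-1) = ((0 1 14 5 3))^(-1) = (0 3 5 14 1)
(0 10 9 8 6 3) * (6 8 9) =(0 10 6 3) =[10, 1, 2, 0, 4, 5, 3, 7, 8, 9, 6]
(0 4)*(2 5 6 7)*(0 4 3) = (0 3)(2 5 6 7) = [3, 1, 5, 0, 4, 6, 7, 2]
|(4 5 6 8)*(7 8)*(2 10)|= 10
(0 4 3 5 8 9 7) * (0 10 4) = (3 5 8 9 7 10 4) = [0, 1, 2, 5, 3, 8, 6, 10, 9, 7, 4]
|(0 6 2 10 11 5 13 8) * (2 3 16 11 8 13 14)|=10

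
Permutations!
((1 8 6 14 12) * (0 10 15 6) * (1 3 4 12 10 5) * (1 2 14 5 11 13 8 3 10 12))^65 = (0 11 13 8)(1 4 3)(2 12 15 5 14 10 6) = ((0 11 13 8)(1 3 4)(2 14 12 10 15 6 5))^65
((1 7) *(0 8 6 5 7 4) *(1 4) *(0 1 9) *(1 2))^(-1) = ((0 8 6 5 7 4 2 1 9))^(-1) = (0 9 1 2 4 7 5 6 8)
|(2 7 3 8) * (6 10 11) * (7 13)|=15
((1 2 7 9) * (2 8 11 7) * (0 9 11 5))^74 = (11)(0 5 8 1 9)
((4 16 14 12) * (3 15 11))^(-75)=((3 15 11)(4 16 14 12))^(-75)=(4 16 14 12)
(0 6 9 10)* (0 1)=[6, 0, 2, 3, 4, 5, 9, 7, 8, 10, 1]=(0 6 9 10 1)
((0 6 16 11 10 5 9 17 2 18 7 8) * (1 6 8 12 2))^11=(0 8)(1 11 9 6 10 17 16 5)(2 12 7 18)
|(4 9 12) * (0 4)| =|(0 4 9 12)| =4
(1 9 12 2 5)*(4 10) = [0, 9, 5, 3, 10, 1, 6, 7, 8, 12, 4, 11, 2] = (1 9 12 2 5)(4 10)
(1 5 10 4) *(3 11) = (1 5 10 4)(3 11) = [0, 5, 2, 11, 1, 10, 6, 7, 8, 9, 4, 3]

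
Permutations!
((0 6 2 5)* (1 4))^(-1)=(0 5 2 6)(1 4)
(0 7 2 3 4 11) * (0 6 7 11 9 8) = (0 11 6 7 2 3 4 9 8) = [11, 1, 3, 4, 9, 5, 7, 2, 0, 8, 10, 6]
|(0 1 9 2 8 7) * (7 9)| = 3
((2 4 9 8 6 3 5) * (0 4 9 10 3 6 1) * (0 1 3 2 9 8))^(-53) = ((0 4 10 2 8 3 5 9))^(-53) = (0 2 5 4 8 9 10 3)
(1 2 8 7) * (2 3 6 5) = [0, 3, 8, 6, 4, 2, 5, 1, 7] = (1 3 6 5 2 8 7)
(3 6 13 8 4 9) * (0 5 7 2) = (0 5 7 2)(3 6 13 8 4 9) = [5, 1, 0, 6, 9, 7, 13, 2, 4, 3, 10, 11, 12, 8]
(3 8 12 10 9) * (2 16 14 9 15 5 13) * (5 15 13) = (2 16 14 9 3 8 12 10 13) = [0, 1, 16, 8, 4, 5, 6, 7, 12, 3, 13, 11, 10, 2, 9, 15, 14]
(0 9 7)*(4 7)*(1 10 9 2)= (0 2 1 10 9 4 7)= [2, 10, 1, 3, 7, 5, 6, 0, 8, 4, 9]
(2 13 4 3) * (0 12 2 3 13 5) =(0 12 2 5)(4 13) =[12, 1, 5, 3, 13, 0, 6, 7, 8, 9, 10, 11, 2, 4]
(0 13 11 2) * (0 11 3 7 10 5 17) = (0 13 3 7 10 5 17)(2 11) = [13, 1, 11, 7, 4, 17, 6, 10, 8, 9, 5, 2, 12, 3, 14, 15, 16, 0]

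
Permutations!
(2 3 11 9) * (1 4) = (1 4)(2 3 11 9) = [0, 4, 3, 11, 1, 5, 6, 7, 8, 2, 10, 9]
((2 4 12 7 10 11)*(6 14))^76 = (14)(2 10 12)(4 11 7)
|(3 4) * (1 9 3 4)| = |(1 9 3)| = 3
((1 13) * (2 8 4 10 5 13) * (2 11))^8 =(13)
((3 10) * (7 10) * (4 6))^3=((3 7 10)(4 6))^3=(10)(4 6)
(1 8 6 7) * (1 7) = [0, 8, 2, 3, 4, 5, 1, 7, 6] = (1 8 6)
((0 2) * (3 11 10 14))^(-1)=(0 2)(3 14 10 11)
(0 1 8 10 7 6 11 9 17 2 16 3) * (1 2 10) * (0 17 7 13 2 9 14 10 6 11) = (0 9 7 11 14 10 13 2 16 3 17 6)(1 8) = [9, 8, 16, 17, 4, 5, 0, 11, 1, 7, 13, 14, 12, 2, 10, 15, 3, 6]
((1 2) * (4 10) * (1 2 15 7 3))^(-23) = (1 15 7 3)(4 10)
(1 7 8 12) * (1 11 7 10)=(1 10)(7 8 12 11)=[0, 10, 2, 3, 4, 5, 6, 8, 12, 9, 1, 7, 11]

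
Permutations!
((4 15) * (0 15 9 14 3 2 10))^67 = ((0 15 4 9 14 3 2 10))^67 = (0 9 2 15 14 10 4 3)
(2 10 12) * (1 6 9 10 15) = [0, 6, 15, 3, 4, 5, 9, 7, 8, 10, 12, 11, 2, 13, 14, 1] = (1 6 9 10 12 2 15)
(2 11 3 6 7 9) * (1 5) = (1 5)(2 11 3 6 7 9) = [0, 5, 11, 6, 4, 1, 7, 9, 8, 2, 10, 3]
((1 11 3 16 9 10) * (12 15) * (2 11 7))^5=(1 16 2 10 3 7 9 11)(12 15)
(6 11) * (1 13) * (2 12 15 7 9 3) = (1 13)(2 12 15 7 9 3)(6 11) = [0, 13, 12, 2, 4, 5, 11, 9, 8, 3, 10, 6, 15, 1, 14, 7]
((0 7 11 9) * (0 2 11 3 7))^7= (2 11 9)(3 7)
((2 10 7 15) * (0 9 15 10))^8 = ((0 9 15 2)(7 10))^8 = (15)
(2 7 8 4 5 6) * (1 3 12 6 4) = (1 3 12 6 2 7 8)(4 5) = [0, 3, 7, 12, 5, 4, 2, 8, 1, 9, 10, 11, 6]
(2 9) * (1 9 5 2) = (1 9)(2 5) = [0, 9, 5, 3, 4, 2, 6, 7, 8, 1]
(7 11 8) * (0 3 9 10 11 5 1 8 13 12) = (0 3 9 10 11 13 12)(1 8 7 5) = [3, 8, 2, 9, 4, 1, 6, 5, 7, 10, 11, 13, 0, 12]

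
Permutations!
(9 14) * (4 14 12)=[0, 1, 2, 3, 14, 5, 6, 7, 8, 12, 10, 11, 4, 13, 9]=(4 14 9 12)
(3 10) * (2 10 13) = (2 10 3 13) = [0, 1, 10, 13, 4, 5, 6, 7, 8, 9, 3, 11, 12, 2]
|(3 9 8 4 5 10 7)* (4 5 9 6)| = |(3 6 4 9 8 5 10 7)| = 8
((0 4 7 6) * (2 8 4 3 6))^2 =(0 6 3)(2 4)(7 8)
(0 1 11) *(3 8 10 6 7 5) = (0 1 11)(3 8 10 6 7 5) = [1, 11, 2, 8, 4, 3, 7, 5, 10, 9, 6, 0]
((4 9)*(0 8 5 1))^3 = (0 1 5 8)(4 9)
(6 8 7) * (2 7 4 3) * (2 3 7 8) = (2 8 4 7 6) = [0, 1, 8, 3, 7, 5, 2, 6, 4]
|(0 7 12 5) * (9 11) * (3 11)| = |(0 7 12 5)(3 11 9)| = 12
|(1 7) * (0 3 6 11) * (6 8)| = |(0 3 8 6 11)(1 7)| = 10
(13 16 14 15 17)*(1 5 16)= [0, 5, 2, 3, 4, 16, 6, 7, 8, 9, 10, 11, 12, 1, 15, 17, 14, 13]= (1 5 16 14 15 17 13)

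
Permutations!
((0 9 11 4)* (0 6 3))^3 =((0 9 11 4 6 3))^3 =(0 4)(3 11)(6 9)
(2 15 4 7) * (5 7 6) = [0, 1, 15, 3, 6, 7, 5, 2, 8, 9, 10, 11, 12, 13, 14, 4] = (2 15 4 6 5 7)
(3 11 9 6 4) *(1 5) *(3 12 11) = (1 5)(4 12 11 9 6) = [0, 5, 2, 3, 12, 1, 4, 7, 8, 6, 10, 9, 11]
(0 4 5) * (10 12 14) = (0 4 5)(10 12 14) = [4, 1, 2, 3, 5, 0, 6, 7, 8, 9, 12, 11, 14, 13, 10]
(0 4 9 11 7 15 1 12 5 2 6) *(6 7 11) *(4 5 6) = (0 5 2 7 15 1 12 6)(4 9) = [5, 12, 7, 3, 9, 2, 0, 15, 8, 4, 10, 11, 6, 13, 14, 1]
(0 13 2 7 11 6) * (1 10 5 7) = (0 13 2 1 10 5 7 11 6) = [13, 10, 1, 3, 4, 7, 0, 11, 8, 9, 5, 6, 12, 2]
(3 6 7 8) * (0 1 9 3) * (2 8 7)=(0 1 9 3 6 2 8)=[1, 9, 8, 6, 4, 5, 2, 7, 0, 3]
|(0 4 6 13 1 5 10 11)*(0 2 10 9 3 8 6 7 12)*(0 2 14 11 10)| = |(0 4 7 12 2)(1 5 9 3 8 6 13)(11 14)| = 70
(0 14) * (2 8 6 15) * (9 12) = (0 14)(2 8 6 15)(9 12) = [14, 1, 8, 3, 4, 5, 15, 7, 6, 12, 10, 11, 9, 13, 0, 2]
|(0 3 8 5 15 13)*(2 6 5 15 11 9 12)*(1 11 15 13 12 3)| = 35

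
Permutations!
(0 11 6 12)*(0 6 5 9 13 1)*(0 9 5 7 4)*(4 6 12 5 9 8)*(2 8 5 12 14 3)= [11, 5, 8, 2, 0, 9, 12, 6, 4, 13, 10, 7, 14, 1, 3]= (0 11 7 6 12 14 3 2 8 4)(1 5 9 13)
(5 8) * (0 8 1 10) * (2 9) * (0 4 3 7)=(0 8 5 1 10 4 3 7)(2 9)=[8, 10, 9, 7, 3, 1, 6, 0, 5, 2, 4]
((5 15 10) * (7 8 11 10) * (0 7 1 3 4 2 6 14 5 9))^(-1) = (0 9 10 11 8 7)(1 15 5 14 6 2 4 3)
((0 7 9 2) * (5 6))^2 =(0 9)(2 7)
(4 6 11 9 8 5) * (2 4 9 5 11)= (2 4 6)(5 9 8 11)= [0, 1, 4, 3, 6, 9, 2, 7, 11, 8, 10, 5]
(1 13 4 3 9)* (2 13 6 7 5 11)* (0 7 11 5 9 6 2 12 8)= [7, 2, 13, 6, 3, 5, 11, 9, 0, 1, 10, 12, 8, 4]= (0 7 9 1 2 13 4 3 6 11 12 8)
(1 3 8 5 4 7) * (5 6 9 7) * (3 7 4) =(1 7)(3 8 6 9 4 5) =[0, 7, 2, 8, 5, 3, 9, 1, 6, 4]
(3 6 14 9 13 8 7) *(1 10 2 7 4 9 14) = (14)(1 10 2 7 3 6)(4 9 13 8) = [0, 10, 7, 6, 9, 5, 1, 3, 4, 13, 2, 11, 12, 8, 14]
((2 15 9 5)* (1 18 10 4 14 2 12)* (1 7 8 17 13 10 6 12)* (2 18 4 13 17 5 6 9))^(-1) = ((1 4 14 18 9 6 12 7 8 5)(2 15)(10 13))^(-1) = (1 5 8 7 12 6 9 18 14 4)(2 15)(10 13)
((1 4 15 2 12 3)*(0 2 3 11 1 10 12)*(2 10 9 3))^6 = (0 15 1 12)(2 4 11 10)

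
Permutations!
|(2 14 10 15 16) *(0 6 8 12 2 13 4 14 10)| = |(0 6 8 12 2 10 15 16 13 4 14)| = 11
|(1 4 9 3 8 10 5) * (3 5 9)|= 7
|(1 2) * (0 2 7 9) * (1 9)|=6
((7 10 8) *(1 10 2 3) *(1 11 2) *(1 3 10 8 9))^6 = (1 10 11 7)(2 3 8 9)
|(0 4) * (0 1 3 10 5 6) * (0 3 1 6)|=|(0 4 6 3 10 5)|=6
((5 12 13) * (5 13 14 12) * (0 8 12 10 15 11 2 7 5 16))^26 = (0 10 7 8 15 5 12 11 16 14 2)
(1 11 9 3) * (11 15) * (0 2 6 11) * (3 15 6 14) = (0 2 14 3 1 6 11 9 15) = [2, 6, 14, 1, 4, 5, 11, 7, 8, 15, 10, 9, 12, 13, 3, 0]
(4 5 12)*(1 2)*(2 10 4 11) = (1 10 4 5 12 11 2) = [0, 10, 1, 3, 5, 12, 6, 7, 8, 9, 4, 2, 11]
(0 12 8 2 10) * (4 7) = (0 12 8 2 10)(4 7) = [12, 1, 10, 3, 7, 5, 6, 4, 2, 9, 0, 11, 8]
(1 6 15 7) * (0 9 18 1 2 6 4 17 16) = (0 9 18 1 4 17 16)(2 6 15 7) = [9, 4, 6, 3, 17, 5, 15, 2, 8, 18, 10, 11, 12, 13, 14, 7, 0, 16, 1]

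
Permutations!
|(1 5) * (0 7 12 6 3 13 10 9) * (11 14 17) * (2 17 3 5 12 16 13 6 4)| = 30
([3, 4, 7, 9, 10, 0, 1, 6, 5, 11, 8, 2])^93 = [10, 2, 3, 8, 7, 4, 11, 9, 1, 5, 6, 0]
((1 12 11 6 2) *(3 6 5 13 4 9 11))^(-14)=(1 12 3 6 2)(4 9 11 5 13)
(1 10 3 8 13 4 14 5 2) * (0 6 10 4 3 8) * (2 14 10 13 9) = (0 6 13 3)(1 4 10 8 9 2)(5 14) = [6, 4, 1, 0, 10, 14, 13, 7, 9, 2, 8, 11, 12, 3, 5]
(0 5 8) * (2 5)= (0 2 5 8)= [2, 1, 5, 3, 4, 8, 6, 7, 0]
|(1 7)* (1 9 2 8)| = |(1 7 9 2 8)| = 5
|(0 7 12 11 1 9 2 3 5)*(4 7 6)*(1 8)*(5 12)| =|(0 6 4 7 5)(1 9 2 3 12 11 8)| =35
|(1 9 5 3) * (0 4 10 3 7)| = |(0 4 10 3 1 9 5 7)| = 8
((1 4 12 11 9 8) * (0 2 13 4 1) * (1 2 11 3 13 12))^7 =(0 8 9 11)(1 2 12 3 13 4)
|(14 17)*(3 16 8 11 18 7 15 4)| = 8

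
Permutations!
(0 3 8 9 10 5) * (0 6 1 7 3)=(1 7 3 8 9 10 5 6)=[0, 7, 2, 8, 4, 6, 1, 3, 9, 10, 5]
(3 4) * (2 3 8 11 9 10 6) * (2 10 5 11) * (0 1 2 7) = [1, 2, 3, 4, 8, 11, 10, 0, 7, 5, 6, 9] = (0 1 2 3 4 8 7)(5 11 9)(6 10)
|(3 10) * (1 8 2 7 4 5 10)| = |(1 8 2 7 4 5 10 3)| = 8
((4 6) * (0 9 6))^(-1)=((0 9 6 4))^(-1)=(0 4 6 9)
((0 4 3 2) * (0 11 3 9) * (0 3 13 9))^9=((0 4)(2 11 13 9 3))^9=(0 4)(2 3 9 13 11)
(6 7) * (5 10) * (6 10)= (5 6 7 10)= [0, 1, 2, 3, 4, 6, 7, 10, 8, 9, 5]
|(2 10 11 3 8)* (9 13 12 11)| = 8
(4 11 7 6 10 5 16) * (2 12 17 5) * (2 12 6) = [0, 1, 6, 3, 11, 16, 10, 2, 8, 9, 12, 7, 17, 13, 14, 15, 4, 5] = (2 6 10 12 17 5 16 4 11 7)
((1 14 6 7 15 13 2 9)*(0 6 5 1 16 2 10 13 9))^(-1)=((0 6 7 15 9 16 2)(1 14 5)(10 13))^(-1)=(0 2 16 9 15 7 6)(1 5 14)(10 13)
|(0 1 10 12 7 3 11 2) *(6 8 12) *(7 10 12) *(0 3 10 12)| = |(12)(0 1)(2 3 11)(6 8 7 10)| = 12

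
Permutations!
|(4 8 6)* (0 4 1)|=5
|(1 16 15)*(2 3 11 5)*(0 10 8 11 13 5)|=12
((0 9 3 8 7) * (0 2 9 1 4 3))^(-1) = (0 9 2 7 8 3 4 1)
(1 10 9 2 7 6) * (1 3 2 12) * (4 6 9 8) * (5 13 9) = [0, 10, 7, 2, 6, 13, 3, 5, 4, 12, 8, 11, 1, 9] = (1 10 8 4 6 3 2 7 5 13 9 12)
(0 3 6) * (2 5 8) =[3, 1, 5, 6, 4, 8, 0, 7, 2] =(0 3 6)(2 5 8)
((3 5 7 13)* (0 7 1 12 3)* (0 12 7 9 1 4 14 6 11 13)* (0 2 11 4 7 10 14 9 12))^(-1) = ((0 12 3 5 7 2 11 13)(1 10 14 6 4 9))^(-1) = (0 13 11 2 7 5 3 12)(1 9 4 6 14 10)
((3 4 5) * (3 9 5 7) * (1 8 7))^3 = (1 3 8 4 7)(5 9) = ((1 8 7 3 4)(5 9))^3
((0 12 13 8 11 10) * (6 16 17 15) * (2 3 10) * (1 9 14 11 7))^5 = (0 1 3 8 11 12 9 10 7 2 13 14)(6 16 17 15)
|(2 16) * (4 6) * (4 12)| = 6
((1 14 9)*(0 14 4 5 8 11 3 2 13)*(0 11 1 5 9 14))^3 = (14)(1 5 4 8 9)(2 3 11 13)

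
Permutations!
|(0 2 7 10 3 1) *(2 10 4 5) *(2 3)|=|(0 10 2 7 4 5 3 1)|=8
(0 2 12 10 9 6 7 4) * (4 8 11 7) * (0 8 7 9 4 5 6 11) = [2, 1, 12, 3, 8, 6, 5, 7, 0, 11, 4, 9, 10] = (0 2 12 10 4 8)(5 6)(9 11)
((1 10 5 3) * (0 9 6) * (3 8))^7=((0 9 6)(1 10 5 8 3))^7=(0 9 6)(1 5 3 10 8)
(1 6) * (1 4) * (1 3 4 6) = (6)(3 4) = [0, 1, 2, 4, 3, 5, 6]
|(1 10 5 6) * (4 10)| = 5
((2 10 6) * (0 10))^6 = (0 6)(2 10)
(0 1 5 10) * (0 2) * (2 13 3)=(0 1 5 10 13 3 2)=[1, 5, 0, 2, 4, 10, 6, 7, 8, 9, 13, 11, 12, 3]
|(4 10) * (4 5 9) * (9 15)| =|(4 10 5 15 9)| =5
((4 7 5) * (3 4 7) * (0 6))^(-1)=((0 6)(3 4)(5 7))^(-1)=(0 6)(3 4)(5 7)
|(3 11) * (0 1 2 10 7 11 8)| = |(0 1 2 10 7 11 3 8)| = 8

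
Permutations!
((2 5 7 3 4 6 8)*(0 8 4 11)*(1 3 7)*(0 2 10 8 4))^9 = (1 5 2 11 3)(8 10)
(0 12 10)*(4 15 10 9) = (0 12 9 4 15 10) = [12, 1, 2, 3, 15, 5, 6, 7, 8, 4, 0, 11, 9, 13, 14, 10]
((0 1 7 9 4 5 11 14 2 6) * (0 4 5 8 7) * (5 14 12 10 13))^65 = ((0 1)(2 6 4 8 7 9 14)(5 11 12 10 13))^65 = (0 1)(2 4 7 14 6 8 9)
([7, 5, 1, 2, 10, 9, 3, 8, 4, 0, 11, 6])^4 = [10, 7, 0, 9, 3, 8, 5, 11, 6, 4, 2, 1]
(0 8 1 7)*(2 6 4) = [8, 7, 6, 3, 2, 5, 4, 0, 1] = (0 8 1 7)(2 6 4)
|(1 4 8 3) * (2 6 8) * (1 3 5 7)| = 7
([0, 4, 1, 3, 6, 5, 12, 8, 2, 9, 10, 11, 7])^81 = [0, 7, 12, 3, 8, 5, 2, 4, 6, 9, 10, 11, 1]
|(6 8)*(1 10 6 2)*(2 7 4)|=|(1 10 6 8 7 4 2)|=7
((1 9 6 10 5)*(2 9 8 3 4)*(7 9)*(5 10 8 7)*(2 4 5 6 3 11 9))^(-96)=((1 7 2 6 8 11 9 3 5))^(-96)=(1 6 9)(2 11 5)(3 7 8)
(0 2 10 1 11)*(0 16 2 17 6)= (0 17 6)(1 11 16 2 10)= [17, 11, 10, 3, 4, 5, 0, 7, 8, 9, 1, 16, 12, 13, 14, 15, 2, 6]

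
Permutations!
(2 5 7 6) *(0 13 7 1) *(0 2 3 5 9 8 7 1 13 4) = (0 4)(1 2 9 8 7 6 3 5 13) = [4, 2, 9, 5, 0, 13, 3, 6, 7, 8, 10, 11, 12, 1]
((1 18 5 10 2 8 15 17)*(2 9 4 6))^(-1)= (1 17 15 8 2 6 4 9 10 5 18)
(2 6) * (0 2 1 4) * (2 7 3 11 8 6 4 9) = (0 7 3 11 8 6 1 9 2 4) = [7, 9, 4, 11, 0, 5, 1, 3, 6, 2, 10, 8]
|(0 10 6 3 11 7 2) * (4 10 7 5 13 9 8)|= 9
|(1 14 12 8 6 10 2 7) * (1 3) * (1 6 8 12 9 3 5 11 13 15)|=|(1 14 9 3 6 10 2 7 5 11 13 15)|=12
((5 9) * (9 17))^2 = (5 9 17)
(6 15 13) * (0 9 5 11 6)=[9, 1, 2, 3, 4, 11, 15, 7, 8, 5, 10, 6, 12, 0, 14, 13]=(0 9 5 11 6 15 13)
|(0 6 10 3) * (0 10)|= 2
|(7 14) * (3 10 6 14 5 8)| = |(3 10 6 14 7 5 8)| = 7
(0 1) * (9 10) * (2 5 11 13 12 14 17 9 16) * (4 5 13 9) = [1, 0, 13, 3, 5, 11, 6, 7, 8, 10, 16, 9, 14, 12, 17, 15, 2, 4] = (0 1)(2 13 12 14 17 4 5 11 9 10 16)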